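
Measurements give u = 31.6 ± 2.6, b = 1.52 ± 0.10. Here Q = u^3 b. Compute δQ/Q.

0.255

Each factor contributes (exponent × relative error)² to (δQ/Q)²:
  (3·δu/u)² = (3×0.0823)² = 0.0609;  (1·δb/b)² = (1×0.0658)² = 0.00433
δQ/Q = √(0.0653) = 0.255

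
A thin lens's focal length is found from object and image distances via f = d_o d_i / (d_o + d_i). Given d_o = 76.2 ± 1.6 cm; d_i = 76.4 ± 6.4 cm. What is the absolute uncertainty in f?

1.65 cm

∂f/∂d_o = (d_i/(d_o+d_i))² = 0.251;  ∂f/∂d_i = (d_o/(d_o+d_i))² = 0.249
δf = √((∂f/∂d_o · δd_o)² + (∂f/∂d_i · δd_i)²) = √(0.161 + 2.55) = 1.65 cm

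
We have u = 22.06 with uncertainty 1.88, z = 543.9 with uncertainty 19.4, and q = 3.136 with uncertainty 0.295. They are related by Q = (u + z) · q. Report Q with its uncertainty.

Let w = u + z = 566.0. δw = √(δu² + δz²) = √(3.53 + 376) = 19.5, so δw/w = 0.0344.
Q is then a monomial in w, q:
δQ/Q = √((δw/w)² + (1·δq/q)²) = √(0.00119 + 0.00885) = 0.100
Q = 1775, so δQ = 0.100 × 1775 = 178.

1775 ± 178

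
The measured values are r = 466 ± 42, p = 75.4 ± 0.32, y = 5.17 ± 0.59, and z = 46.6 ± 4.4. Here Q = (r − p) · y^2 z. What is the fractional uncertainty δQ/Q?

0.269

Let u = r − p = 391. δu = √(δr² + δp²) = √(1760 + 0.102) = 42.0, so δu/u = 0.108.
Q is then a monomial in u, y, z:
δQ/Q = √((δu/u)² + (2·δy/y)² + (1·δz/z)²) = √(0.0116 + 0.0521 + 0.00892) = 0.269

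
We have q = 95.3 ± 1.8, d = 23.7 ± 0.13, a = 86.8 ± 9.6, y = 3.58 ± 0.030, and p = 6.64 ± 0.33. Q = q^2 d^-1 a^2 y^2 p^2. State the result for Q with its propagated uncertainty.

(1.63 ± 0.401) × 10^9

For a monomial Q ∝ q^2, d^-1, a^2, y^2, p^2, fractional errors add in quadrature:
  (2·δq/q)² = (2×0.0189)² = 0.00143;  (-1·δd/d)² = (-1×0.00549)² = 3.01e-05;  (2·δa/a)² = (2×0.111)² = 0.0489;  (2·δy/y)² = (2×0.00838)² = 0.000281;  (2·δp/p)² = (2×0.0497)² = 0.00988
δQ/Q = √(0.0605) = 0.246
Q = 1.63e+09, so δQ = 0.246 × 1.63e+09 = 4.01e+08.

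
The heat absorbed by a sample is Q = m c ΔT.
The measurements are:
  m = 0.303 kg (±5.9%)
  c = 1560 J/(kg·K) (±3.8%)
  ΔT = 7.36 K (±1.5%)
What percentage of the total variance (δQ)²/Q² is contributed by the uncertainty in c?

(δQ/Q)² = (1·δm/m)² + (1·δc/c)² + (1·δΔT/ΔT)²
  m term: (1×0.0590)² = 0.00348
  c term: (1×0.0380)² = 0.00144
  ΔT term: (1×0.0150)² = 0.000225
Total = 0.00515. Share from c = 0.00144/0.00515 = 0.280.

28.0%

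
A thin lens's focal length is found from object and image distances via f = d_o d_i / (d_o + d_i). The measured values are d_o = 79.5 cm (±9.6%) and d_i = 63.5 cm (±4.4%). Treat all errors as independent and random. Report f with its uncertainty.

∂f/∂d_o = (d_i/(d_o+d_i))² = 0.197;  ∂f/∂d_i = (d_o/(d_o+d_i))² = 0.309
δf = √((∂f/∂d_o · δd_o)² + (∂f/∂d_i · δd_i)²) = √(2.26 + 0.746) = 1.74 cm
f = 35.3 cm.

35.3 ± 1.74 cm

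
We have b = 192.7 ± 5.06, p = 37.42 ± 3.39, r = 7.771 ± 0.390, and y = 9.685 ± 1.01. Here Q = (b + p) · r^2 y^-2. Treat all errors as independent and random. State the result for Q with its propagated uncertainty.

148.2 ± 34.5

Let u = b + p = 230.1. δu = √(δb² + δp²) = √(25.6 + 11.5) = 6.09, so δu/u = 0.0265.
Q is then a monomial in u, r, y:
δQ/Q = √((δu/u)² + (2·δr/r)² + (-2·δy/y)²) = √(0.000701 + 0.0101 + 0.0435) = 0.233
Q = 148.2, so δQ = 0.233 × 148.2 = 34.5.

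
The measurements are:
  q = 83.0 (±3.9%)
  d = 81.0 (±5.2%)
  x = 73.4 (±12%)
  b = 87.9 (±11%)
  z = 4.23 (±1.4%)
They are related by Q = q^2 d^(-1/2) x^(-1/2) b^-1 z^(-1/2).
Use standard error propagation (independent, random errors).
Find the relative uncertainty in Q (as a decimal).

For a monomial Q ∝ q^2, d^(-1/2), x^(-1/2), b^-1, z^(-1/2), fractional errors add in quadrature:
  (2·δq/q)² = (2×0.0390)² = 0.00608;  (−½·δd/d)² = (-0.5×0.0520)² = 0.000676;  (−½·δx/x)² = (-0.5×0.120)² = 0.00360;  (-1·δb/b)² = (-1×0.110)² = 0.0121;  (−½·δz/z)² = (-0.5×0.0140)² = 4.9e-05
δQ/Q = √(0.0225) = 0.150

0.150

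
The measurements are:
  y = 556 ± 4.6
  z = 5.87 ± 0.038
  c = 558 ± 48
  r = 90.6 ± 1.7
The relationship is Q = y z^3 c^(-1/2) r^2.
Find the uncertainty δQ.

2.38e+06

Relative error in a monomial: (δQ/Q)² = Σ (nᵢ · δxᵢ/xᵢ)².
  (1·δy/y)² = (1×0.00827)² = 6.84e-05;  (3·δz/z)² = (3×0.00647)² = 0.000377;  (−½·δc/c)² = (-0.5×0.0860)² = 0.00185;  (2·δr/r)² = (2×0.0188)² = 0.00141
δQ/Q = √(0.00370) = 0.0609
Q = 3.91e+07, so δQ = 0.0609 × 3.91e+07 = 2.38e+06.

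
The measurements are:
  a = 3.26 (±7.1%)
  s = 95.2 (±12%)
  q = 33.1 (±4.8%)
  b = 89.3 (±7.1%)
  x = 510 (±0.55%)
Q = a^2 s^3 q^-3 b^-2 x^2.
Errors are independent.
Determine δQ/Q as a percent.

43.7%

Q is a product of powers, so relative uncertainties combine in quadrature:
  (2·δa/a)² = (2×0.0710)² = 0.0202;  (3·δs/s)² = (3×0.120)² = 0.130;  (-3·δq/q)² = (-3×0.0480)² = 0.0207;  (-2·δb/b)² = (-2×0.0710)² = 0.0202;  (2·δx/x)² = (2×0.00550)² = 0.000121
δQ/Q = √(0.191) = 0.437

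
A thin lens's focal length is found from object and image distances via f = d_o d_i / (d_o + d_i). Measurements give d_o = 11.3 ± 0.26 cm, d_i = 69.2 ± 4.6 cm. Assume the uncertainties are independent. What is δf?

0.212 cm

∂f/∂d_o = (d_i/(d_o+d_i))² = 0.739;  ∂f/∂d_i = (d_o/(d_o+d_i))² = 0.0197
δf = √((∂f/∂d_o · δd_o)² + (∂f/∂d_i · δd_i)²) = √(0.0369 + 0.00822) = 0.212 cm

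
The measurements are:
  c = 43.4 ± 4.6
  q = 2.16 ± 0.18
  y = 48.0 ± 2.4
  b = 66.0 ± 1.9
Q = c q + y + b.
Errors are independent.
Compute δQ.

13.0

Let p = c·q = 93.7. δp/p = √((1·δc/c)² + (1·δq/q)²) = √(0.0112 + 0.00694) = 0.135, so δp = 12.6.
Q = p + y + b: δQ = √(δp² + δy² + δb²) = √(160 + 5.76 + 3.61) = 13.0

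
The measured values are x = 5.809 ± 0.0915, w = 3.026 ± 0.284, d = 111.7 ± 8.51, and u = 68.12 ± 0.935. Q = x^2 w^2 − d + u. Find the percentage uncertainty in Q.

22.4%

Let p = x^2·w^2 = 309.0. δp/p = √((2·δx/x)² + (2·δw/w)²) = √(0.000992 + 0.0352) = 0.190, so δp = 58.8.
Q = p − d + u: δQ = √(δp² + δd² + δu²) = √(3460 + 72.4 + 0.874) = 59.4
Q = 265.4, so δQ/Q = 59.4/265.4 = 0.224.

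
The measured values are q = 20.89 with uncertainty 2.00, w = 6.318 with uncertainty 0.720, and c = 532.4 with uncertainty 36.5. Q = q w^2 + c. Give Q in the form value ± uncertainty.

1366 ± 209

Let p = q·w^2 = 833.9. δp/p = √((1·δq/q)² + (2·δw/w)²) = √(0.00917 + 0.0519) = 0.247, so δp = 206.
Q = p + c: δQ = √(δp² + δc²) = √(42500 + 1330) = 209
Q = 1366.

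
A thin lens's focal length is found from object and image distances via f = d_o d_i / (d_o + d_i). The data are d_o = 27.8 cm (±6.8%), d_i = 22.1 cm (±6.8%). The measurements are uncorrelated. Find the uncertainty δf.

∂f/∂d_o = (d_i/(d_o+d_i))² = 0.196;  ∂f/∂d_i = (d_o/(d_o+d_i))² = 0.310
δf = √((∂f/∂d_o · δd_o)² + (∂f/∂d_i · δd_i)²) = √(0.137 + 0.218) = 0.596 cm

0.596 cm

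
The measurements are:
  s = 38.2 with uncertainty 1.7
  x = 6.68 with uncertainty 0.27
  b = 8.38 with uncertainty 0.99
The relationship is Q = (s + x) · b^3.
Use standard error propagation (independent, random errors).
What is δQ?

Let u = s + x = 44.9. δu = √(δs² + δx²) = √(2.89 + 0.0729) = 1.72, so δu/u = 0.0384.
Q is then a monomial in u, b:
δQ/Q = √((δu/u)² + (3·δb/b)²) = √(0.00147 + 0.126) = 0.356
Q = 26400, so δQ = 0.356 × 26400 = 9420.

9420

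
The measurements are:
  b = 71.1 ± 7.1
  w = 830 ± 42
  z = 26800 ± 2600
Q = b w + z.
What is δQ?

7100

Let p = b·w = 59000. δp/p = √((1·δb/b)² + (1·δw/w)²) = √(0.00997 + 0.00256) = 0.112, so δp = 6610.
Q = p + z: δQ = √(δp² + δz²) = √(4.36e+07 + 6.76e+06) = 7100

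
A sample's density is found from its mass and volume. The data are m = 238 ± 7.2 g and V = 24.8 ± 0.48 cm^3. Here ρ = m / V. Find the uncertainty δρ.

For a monomial ρ ∝ m, V^-1, fractional errors add in quadrature:
  (1·δm/m)² = (1×0.0303)² = 0.000915;  (-1·δV/V)² = (-1×0.0194)² = 0.000375
δρ/ρ = √(0.00129) = 0.0359
ρ = 9.60 g/cm^3, so δρ = 0.0359 × 9.60 = 0.345 g/cm^3.

0.345 g/cm^3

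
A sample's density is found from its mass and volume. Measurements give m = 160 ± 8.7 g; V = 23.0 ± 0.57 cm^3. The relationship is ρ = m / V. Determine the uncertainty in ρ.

ρ is a product of powers, so relative uncertainties combine in quadrature:
  (1·δm/m)² = (1×0.0544)² = 0.00296;  (-1·δV/V)² = (-1×0.0248)² = 0.000614
δρ/ρ = √(0.00357) = 0.0598
ρ = 6.96 g/cm^3, so δρ = 0.0598 × 6.96 = 0.416 g/cm^3.

0.416 g/cm^3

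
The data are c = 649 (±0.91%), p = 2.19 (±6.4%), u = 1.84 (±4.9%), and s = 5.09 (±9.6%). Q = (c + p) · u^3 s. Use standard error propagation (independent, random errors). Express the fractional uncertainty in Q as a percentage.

Let w = c + p = 651. δw = √(δc² + δp²) = √(34.9 + 0.0196) = 5.91, so δw/w = 0.00907.
Q is then a monomial in w, u, s:
δQ/Q = √((δw/w)² + (3·δu/u)² + (1·δs/s)²) = √(8.23e-05 + 0.0216 + 0.00922) = 0.176

17.6%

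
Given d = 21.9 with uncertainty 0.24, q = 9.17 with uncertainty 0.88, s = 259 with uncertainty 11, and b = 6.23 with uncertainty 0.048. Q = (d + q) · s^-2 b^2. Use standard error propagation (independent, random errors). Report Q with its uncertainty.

0.0180 ± 0.00164

Let u = d + q = 31.1. δu = √(δd² + δq²) = √(0.0576 + 0.774) = 0.912, so δu/u = 0.0294.
Q is then a monomial in u, s, b:
δQ/Q = √((δu/u)² + (-2·δs/s)² + (2·δb/b)²) = √(0.000862 + 0.00722 + 0.000237) = 0.0912
Q = 0.0180, so δQ = 0.0912 × 0.0180 = 0.00164.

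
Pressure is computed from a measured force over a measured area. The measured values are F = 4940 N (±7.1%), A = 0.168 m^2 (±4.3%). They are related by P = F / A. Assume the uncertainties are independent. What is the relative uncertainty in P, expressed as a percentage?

8.30%

P is a product of powers, so relative uncertainties combine in quadrature:
  (1·δF/F)² = (1×0.0710)² = 0.00504;  (-1·δA/A)² = (-1×0.0430)² = 0.00185
δP/P = √(0.00689) = 0.0830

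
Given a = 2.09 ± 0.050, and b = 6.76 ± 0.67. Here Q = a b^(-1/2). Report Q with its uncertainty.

0.804 ± 0.0442

Since Q is a product/quotient, work with relative uncertainties:
  (1·δa/a)² = (1×0.0239)² = 0.000572;  (−½·δb/b)² = (-0.5×0.0991)² = 0.00246
δQ/Q = √(0.00303) = 0.0550
Q = 0.804, so δQ = 0.0550 × 0.804 = 0.0442.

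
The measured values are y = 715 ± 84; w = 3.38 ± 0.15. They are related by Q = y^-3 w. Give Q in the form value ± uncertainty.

Each factor contributes (exponent × relative error)² to (δQ/Q)²:
  (-3·δy/y)² = (-3×0.117)² = 0.124;  (1·δw/w)² = (1×0.0444)² = 0.00197
δQ/Q = √(0.126) = 0.355
Q = 9.25e-09, so δQ = 0.355 × 9.25e-09 = 3.28e-09.

(9.25 ± 3.28) × 10^-9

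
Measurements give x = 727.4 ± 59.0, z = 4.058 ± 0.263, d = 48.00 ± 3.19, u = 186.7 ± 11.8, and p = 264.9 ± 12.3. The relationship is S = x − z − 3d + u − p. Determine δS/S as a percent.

S is a linear combination, so absolute uncertainties add in quadrature:
  (δx)² = 3480;  (δz)² = 0.0692;  (3·δd)² = 91.6;  (δu)² = 139;  (δp)² = 151
δS = √(3860) = 62.2
S = 501.1, so δS/S = 62.2/501.1 = 0.124.

12.4%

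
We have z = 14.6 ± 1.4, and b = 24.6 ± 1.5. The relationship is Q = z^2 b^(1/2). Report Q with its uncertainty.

Each factor contributes (exponent × relative error)² to (δQ/Q)²:
  (2·δz/z)² = (2×0.0959)² = 0.0368;  (½·δb/b)² = (0.5×0.0610)² = 0.000930
δQ/Q = √(0.0377) = 0.194
Q = 1060, so δQ = 0.194 × 1060 = 205.

1060 ± 205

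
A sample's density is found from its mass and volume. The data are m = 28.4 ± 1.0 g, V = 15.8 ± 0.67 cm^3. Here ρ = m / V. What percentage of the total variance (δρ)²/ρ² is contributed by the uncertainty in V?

59.2%

(δρ/ρ)² = (1·δm/m)² + (-1·δV/V)²
  m term: (1×0.0352)² = 0.00124
  V term: (-1×0.0424)² = 0.00180
Total = 0.00304. Share from V = 0.00180/0.00304 = 0.592.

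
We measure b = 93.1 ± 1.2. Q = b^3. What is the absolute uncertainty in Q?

31200

For a monomial Q ∝ b^3, fractional errors add in quadrature:
  (3·δb/b)² = (3×0.0129)² = 0.00150
δQ/Q = √(0.00150) = 0.0387
Q = 8.07e+05, so δQ = 0.0387 × 8.07e+05 = 31200.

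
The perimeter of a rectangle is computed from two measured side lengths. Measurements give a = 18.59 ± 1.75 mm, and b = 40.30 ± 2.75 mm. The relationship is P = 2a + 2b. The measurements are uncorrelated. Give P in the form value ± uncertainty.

Sums and differences: (δP)² = Σ (cᵢ δxᵢ)².
  (2·δa)² = 12.2;  (2·δb)² = 30.2
δP = √(42.5) = 6.52 mm
P = 117.8 mm.

117.8 ± 6.52 mm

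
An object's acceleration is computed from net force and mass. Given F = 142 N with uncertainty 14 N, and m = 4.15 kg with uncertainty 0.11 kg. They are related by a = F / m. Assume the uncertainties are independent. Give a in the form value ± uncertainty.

34.2 ± 3.49 m/s^2

Since a is a product/quotient, work with relative uncertainties:
  (1·δF/F)² = (1×0.0986)² = 0.00972;  (-1·δm/m)² = (-1×0.0265)² = 0.000703
δa/a = √(0.0104) = 0.102
a = 34.2 m/s^2, so δa = 0.102 × 34.2 = 3.49 m/s^2.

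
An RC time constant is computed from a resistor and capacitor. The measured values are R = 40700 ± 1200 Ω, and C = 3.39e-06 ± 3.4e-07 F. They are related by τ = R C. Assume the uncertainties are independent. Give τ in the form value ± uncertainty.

0.138 ± 0.0144 s

For a monomial τ ∝ R, C, fractional errors add in quadrature:
  (1·δR/R)² = (1×0.0295)² = 0.000869;  (1·δC/C)² = (1×0.100)² = 0.0101
δτ/τ = √(0.0109) = 0.105
τ = 0.138 s, so δτ = 0.105 × 0.138 = 0.0144 s.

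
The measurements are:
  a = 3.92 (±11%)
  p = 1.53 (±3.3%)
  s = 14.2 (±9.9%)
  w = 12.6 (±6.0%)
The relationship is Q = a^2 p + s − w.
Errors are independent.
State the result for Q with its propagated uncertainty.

25.1 ± 5.47

Let h = a^2·p = 23.5. δh/h = √((2·δa/a)² + (1·δp/p)²) = √(0.0484 + 0.00109) = 0.222, so δh = 5.23.
Q = h + s − w: δQ = √(δh² + δs² + δw²) = √(27.4 + 1.98 + 0.572) = 5.47
Q = 25.1.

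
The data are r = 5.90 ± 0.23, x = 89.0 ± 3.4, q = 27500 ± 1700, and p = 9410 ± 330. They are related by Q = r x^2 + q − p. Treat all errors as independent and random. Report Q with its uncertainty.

Let w = r·x^2 = 46700. δw/w = √((1·δr/r)² + (2·δx/x)²) = √(0.00152 + 0.00584) = 0.0858, so δw = 4010.
Q = w + q − p: δQ = √(δw² + δq² + δp²) = √(1.61e+07 + 2.89e+06 + 1.09e+05) = 4370
Q = 64800.

64800 ± 4370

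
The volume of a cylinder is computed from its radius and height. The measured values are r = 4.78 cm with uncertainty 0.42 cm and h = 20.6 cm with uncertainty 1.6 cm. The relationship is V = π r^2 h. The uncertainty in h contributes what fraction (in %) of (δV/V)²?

(δV/V)² = (2·δr/r)² + (1·δh/h)²
  r term: (2×0.0879)² = 0.0309
  h term: (1×0.0777)² = 0.00603
Total = 0.0369. Share from h = 0.00603/0.0369 = 0.163.

16.3%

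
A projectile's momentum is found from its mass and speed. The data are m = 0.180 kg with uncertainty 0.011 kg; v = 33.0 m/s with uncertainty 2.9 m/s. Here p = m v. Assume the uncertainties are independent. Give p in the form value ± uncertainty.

5.94 ± 0.636 kg·m/s

Products/powers → add relative errors in quadrature, weighted by exponent:
  (1·δm/m)² = (1×0.0611)² = 0.00373;  (1·δv/v)² = (1×0.0879)² = 0.00772
δp/p = √(0.0115) = 0.107
p = 5.94 kg·m/s, so δp = 0.107 × 5.94 = 0.636 kg·m/s.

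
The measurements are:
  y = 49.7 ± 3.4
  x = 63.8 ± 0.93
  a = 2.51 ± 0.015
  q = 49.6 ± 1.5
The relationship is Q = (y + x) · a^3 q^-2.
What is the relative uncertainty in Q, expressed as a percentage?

Let u = y + x = 114. δu = √(δy² + δx²) = √(11.6 + 0.865) = 3.52, so δu/u = 0.0311.
Q is then a monomial in u, a, q:
δQ/Q = √((δu/u)² + (3·δa/a)² + (-2·δq/q)²) = √(0.000964 + 0.000321 + 0.00366) = 0.0703

7.03%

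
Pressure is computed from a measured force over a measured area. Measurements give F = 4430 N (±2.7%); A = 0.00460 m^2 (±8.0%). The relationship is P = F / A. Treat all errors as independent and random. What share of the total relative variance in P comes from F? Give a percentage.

(δP/P)² = (1·δF/F)² + (-1·δA/A)²
  F term: (1×0.0270)² = 0.000729
  A term: (-1×0.0800)² = 0.00640
Total = 0.00713. Share from F = 0.000729/0.00713 = 0.102.

10.2%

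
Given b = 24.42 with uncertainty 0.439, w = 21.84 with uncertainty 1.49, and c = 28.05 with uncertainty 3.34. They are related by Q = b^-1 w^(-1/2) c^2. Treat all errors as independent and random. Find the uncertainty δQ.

Relative error in a monomial: (δQ/Q)² = Σ (nᵢ · δxᵢ/xᵢ)².
  (-1·δb/b)² = (-1×0.0180)² = 0.000323;  (−½·δw/w)² = (-0.5×0.0682)² = 0.00116;  (2·δc/c)² = (2×0.119)² = 0.0567
δQ/Q = √(0.0582) = 0.241
Q = 6.894, so δQ = 0.241 × 6.894 = 1.66.

1.66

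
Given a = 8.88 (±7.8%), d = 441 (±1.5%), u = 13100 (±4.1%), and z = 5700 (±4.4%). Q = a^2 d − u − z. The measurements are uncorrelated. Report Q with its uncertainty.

Let p = a^2·d = 34800. δp/p = √((2·δa/a)² + (1·δd/d)²) = √(0.0243 + 0.000225) = 0.157, so δp = 5450.
Q = p − u − z: δQ = √(δp² + δu² + δz²) = √(2.97e+07 + 2.88e+05 + 62900) = 5480
Q = 16000.

16000 ± 5480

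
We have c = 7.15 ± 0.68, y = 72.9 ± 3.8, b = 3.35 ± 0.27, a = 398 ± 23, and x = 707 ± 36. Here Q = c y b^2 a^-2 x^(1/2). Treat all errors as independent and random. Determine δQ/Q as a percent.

Q is a product of powers, so relative uncertainties combine in quadrature:
  (1·δc/c)² = (1×0.0951)² = 0.00904;  (1·δy/y)² = (1×0.0521)² = 0.00272;  (2·δb/b)² = (2×0.0806)² = 0.0260;  (-2·δa/a)² = (-2×0.0578)² = 0.0134;  (½·δx/x)² = (0.5×0.0509)² = 0.000648
δQ/Q = √(0.0518) = 0.227

22.7%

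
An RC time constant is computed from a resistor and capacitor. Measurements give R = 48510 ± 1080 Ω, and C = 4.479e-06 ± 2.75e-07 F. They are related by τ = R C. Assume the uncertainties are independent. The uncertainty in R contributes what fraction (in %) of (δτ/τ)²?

11.6%

(δτ/τ)² = (1·δR/R)² + (1·δC/C)²
  R term: (1×0.0223)² = 0.000496
  C term: (1×0.0614)² = 0.00377
Total = 0.00427. Share from R = 0.000496/0.00427 = 0.116.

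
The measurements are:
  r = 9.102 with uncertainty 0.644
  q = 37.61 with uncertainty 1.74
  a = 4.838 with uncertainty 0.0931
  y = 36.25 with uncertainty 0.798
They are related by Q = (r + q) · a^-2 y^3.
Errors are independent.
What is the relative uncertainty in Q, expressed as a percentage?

8.61%

Let u = r + q = 46.71. δu = √(δr² + δq²) = √(0.415 + 3.03) = 1.86, so δu/u = 0.0397.
Q is then a monomial in u, a, y:
δQ/Q = √((δu/u)² + (-2·δa/a)² + (3·δy/y)²) = √(0.00158 + 0.00148 + 0.00436) = 0.0861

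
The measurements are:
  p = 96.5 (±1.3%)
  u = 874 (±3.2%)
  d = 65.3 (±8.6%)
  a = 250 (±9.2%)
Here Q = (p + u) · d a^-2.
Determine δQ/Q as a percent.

20.5%

Let w = p + u = 970. δw = √(δp² + δu²) = √(1.57 + 782) = 28.0, so δw/w = 0.0288.
Q is then a monomial in w, d, a:
δQ/Q = √((δw/w)² + (1·δd/d)² + (-2·δa/a)²) = √(0.000832 + 0.00740 + 0.0339) = 0.205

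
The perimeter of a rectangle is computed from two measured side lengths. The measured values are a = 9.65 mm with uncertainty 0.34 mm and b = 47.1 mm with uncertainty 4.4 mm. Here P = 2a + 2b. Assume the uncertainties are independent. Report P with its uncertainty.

For a sum/difference, combine absolute errors in quadrature:
  (2·δa)² = 0.462;  (2·δb)² = 77.4
δP = √(77.9) = 8.83 mm
P = 114 mm.

114 ± 8.83 mm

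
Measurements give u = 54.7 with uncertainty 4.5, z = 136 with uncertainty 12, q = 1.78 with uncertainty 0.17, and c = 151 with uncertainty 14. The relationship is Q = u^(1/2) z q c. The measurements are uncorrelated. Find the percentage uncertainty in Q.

16.5%

Since Q is a product/quotient, work with relative uncertainties:
  (½·δu/u)² = (0.5×0.0823)² = 0.00169;  (1·δz/z)² = (1×0.0882)² = 0.00779;  (1·δq/q)² = (1×0.0955)² = 0.00912;  (1·δc/c)² = (1×0.0927)² = 0.00860
δQ/Q = √(0.0272) = 0.165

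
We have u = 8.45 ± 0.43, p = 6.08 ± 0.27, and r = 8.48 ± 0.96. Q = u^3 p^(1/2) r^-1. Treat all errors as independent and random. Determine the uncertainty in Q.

For a monomial Q ∝ u^3, p^(1/2), r^-1, fractional errors add in quadrature:
  (3·δu/u)² = (3×0.0509)² = 0.0233;  (½·δp/p)² = (0.5×0.0444)² = 0.000493;  (-1·δr/r)² = (-1×0.113)² = 0.0128
δQ/Q = √(0.0366) = 0.191
Q = 175, so δQ = 0.191 × 175 = 33.6.

33.6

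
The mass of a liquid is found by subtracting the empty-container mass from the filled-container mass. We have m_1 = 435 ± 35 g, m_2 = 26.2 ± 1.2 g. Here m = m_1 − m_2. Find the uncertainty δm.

35.0 g

Each term contributes (cᵢ δxᵢ)² to (δm)²:
  (δm_1)² = 1220;  (δm_2)² = 1.44
δm = √(1230) = 35.0 g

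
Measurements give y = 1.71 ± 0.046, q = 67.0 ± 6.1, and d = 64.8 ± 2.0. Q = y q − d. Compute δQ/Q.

Let p = y·q = 115. δp/p = √((1·δy/y)² + (1·δq/q)²) = √(0.000724 + 0.00829) = 0.0949, so δp = 10.9.
Q = p − d: δQ = √(δp² + δd²) = √(118 + 4.00) = 11.1
Q = 49.8, so δQ/Q = 11.1/49.8 = 0.222.

0.222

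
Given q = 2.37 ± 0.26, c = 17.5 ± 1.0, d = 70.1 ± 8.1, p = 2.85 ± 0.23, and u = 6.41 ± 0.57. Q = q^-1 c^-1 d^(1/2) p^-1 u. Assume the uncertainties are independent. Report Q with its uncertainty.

Q is a product of powers, so relative uncertainties combine in quadrature:
  (-1·δq/q)² = (-1×0.110)² = 0.0120;  (-1·δc/c)² = (-1×0.0571)² = 0.00327;  (½·δd/d)² = (0.5×0.116)² = 0.00334;  (-1·δp/p)² = (-1×0.0807)² = 0.00651;  (1·δu/u)² = (1×0.0889)² = 0.00791
δQ/Q = √(0.0331) = 0.182
Q = 0.454, so δQ = 0.182 × 0.454 = 0.0826.

0.454 ± 0.0826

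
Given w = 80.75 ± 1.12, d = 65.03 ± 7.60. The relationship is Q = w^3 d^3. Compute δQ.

5.11e+10

Each factor contributes (exponent × relative error)² to (δQ/Q)²:
  (3·δw/w)² = (3×0.0139)² = 0.00173;  (3·δd/d)² = (3×0.117)² = 0.123
δQ/Q = √(0.125) = 0.353
Q = 1.448e+11, so δQ = 0.353 × 1.448e+11 = 5.11e+10.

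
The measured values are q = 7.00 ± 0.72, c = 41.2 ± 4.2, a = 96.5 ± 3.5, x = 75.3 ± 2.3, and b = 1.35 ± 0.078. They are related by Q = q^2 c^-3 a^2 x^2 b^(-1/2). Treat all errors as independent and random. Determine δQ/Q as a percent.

Q is a product of powers, so relative uncertainties combine in quadrature:
  (2·δq/q)² = (2×0.103)² = 0.0423;  (-3·δc/c)² = (-3×0.102)² = 0.0935;  (2·δa/a)² = (2×0.0363)² = 0.00526;  (2·δx/x)² = (2×0.0305)² = 0.00373;  (−½·δb/b)² = (-0.5×0.0578)² = 0.000835
δQ/Q = √(0.146) = 0.382

38.2%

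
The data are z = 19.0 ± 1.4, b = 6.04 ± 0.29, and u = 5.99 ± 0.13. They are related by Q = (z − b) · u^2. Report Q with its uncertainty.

Let w = z − b = 13.0. δw = √(δz² + δb²) = √(1.96 + 0.0841) = 1.43, so δw/w = 0.110.
Q is then a monomial in w, u:
δQ/Q = √((δw/w)² + (2·δu/u)²) = √(0.0122 + 0.00188) = 0.119
Q = 465, so δQ = 0.119 × 465 = 55.1.

465 ± 55.1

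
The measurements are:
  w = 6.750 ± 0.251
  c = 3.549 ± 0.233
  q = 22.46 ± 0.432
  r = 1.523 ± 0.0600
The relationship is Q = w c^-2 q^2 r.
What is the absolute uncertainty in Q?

60.6

For a monomial Q ∝ w, c^-2, q^2, r, fractional errors add in quadrature:
  (1·δw/w)² = (1×0.0372)² = 0.00138;  (-2·δc/c)² = (-2×0.0657)² = 0.0172;  (2·δq/q)² = (2×0.0192)² = 0.00148;  (1·δr/r)² = (1×0.0394)² = 0.00155
δQ/Q = √(0.0217) = 0.147
Q = 411.7, so δQ = 0.147 × 411.7 = 60.6.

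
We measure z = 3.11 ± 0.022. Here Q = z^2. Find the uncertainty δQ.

0.137

Q ∝ z^2, so δQ/Q = |2| · δz/z = 2 × 0.00707 = 0.0141.
Q = 9.67, so δQ = 0.0141 × 9.67 = 0.137.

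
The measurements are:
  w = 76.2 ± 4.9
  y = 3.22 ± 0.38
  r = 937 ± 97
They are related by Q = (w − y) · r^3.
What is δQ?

1.91e+10

Let u = w − y = 73.0. δu = √(δw² + δy²) = √(24.0 + 0.144) = 4.91, so δu/u = 0.0673.
Q is then a monomial in u, r:
δQ/Q = √((δu/u)² + (3·δr/r)²) = √(0.00454 + 0.0965) = 0.318
Q = 6e+10, so δQ = 0.318 × 6e+10 = 1.91e+10.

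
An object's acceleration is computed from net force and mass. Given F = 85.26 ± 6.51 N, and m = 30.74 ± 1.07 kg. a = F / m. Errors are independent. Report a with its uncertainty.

2.774 ± 0.233 m/s^2

a is a product of powers, so relative uncertainties combine in quadrature:
  (1·δF/F)² = (1×0.0764)² = 0.00583;  (-1·δm/m)² = (-1×0.0348)² = 0.00121
δa/a = √(0.00704) = 0.0839
a = 2.774 m/s^2, so δa = 0.0839 × 2.774 = 0.233 m/s^2.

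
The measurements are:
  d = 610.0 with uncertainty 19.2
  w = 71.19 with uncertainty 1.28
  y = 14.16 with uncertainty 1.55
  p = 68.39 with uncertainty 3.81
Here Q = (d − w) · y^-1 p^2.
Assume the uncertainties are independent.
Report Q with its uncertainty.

178000 ± 28500

Let u = d − w = 538.8. δu = √(δd² + δw²) = √(369 + 1.64) = 19.2, so δu/u = 0.0357.
Q is then a monomial in u, y, p:
δQ/Q = √((δu/u)² + (-1·δy/y)² + (2·δp/p)²) = √(0.00128 + 0.0120 + 0.0124) = 0.160
Q = 178000, so δQ = 0.160 × 178000 = 28500.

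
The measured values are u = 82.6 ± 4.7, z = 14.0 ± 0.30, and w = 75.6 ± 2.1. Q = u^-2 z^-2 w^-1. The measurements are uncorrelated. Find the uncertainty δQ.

Relative error in a monomial: (δQ/Q)² = Σ (nᵢ · δxᵢ/xᵢ)².
  (-2·δu/u)² = (-2×0.0569)² = 0.0130;  (-2·δz/z)² = (-2×0.0214)² = 0.00184;  (-1·δw/w)² = (-1×0.0278)² = 0.000772
δQ/Q = √(0.0156) = 0.125
Q = 9.89e-09, so δQ = 0.125 × 9.89e-09 = 1.23e-09.

1.23e-09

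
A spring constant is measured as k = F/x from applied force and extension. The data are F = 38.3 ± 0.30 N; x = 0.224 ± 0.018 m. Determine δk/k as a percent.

8.07%

Each factor contributes (exponent × relative error)² to (δk/k)²:
  (1·δF/F)² = (1×0.00783)² = 6.14e-05;  (-1·δx/x)² = (-1×0.0804)² = 0.00646
δk/k = √(0.00652) = 0.0807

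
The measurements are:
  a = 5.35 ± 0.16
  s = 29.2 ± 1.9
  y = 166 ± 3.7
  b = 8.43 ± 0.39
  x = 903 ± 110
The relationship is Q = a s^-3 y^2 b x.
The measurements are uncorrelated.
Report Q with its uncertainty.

Each factor contributes (exponent × relative error)² to (δQ/Q)²:
  (1·δa/a)² = (1×0.0299)² = 0.000894;  (-3·δs/s)² = (-3×0.0651)² = 0.0381;  (2·δy/y)² = (2×0.0223)² = 0.00199;  (1·δb/b)² = (1×0.0463)² = 0.00214;  (1·δx/x)² = (1×0.122)² = 0.0148
δQ/Q = √(0.0580) = 0.241
Q = 45100, so δQ = 0.241 × 45100 = 10900.

45100 ± 10900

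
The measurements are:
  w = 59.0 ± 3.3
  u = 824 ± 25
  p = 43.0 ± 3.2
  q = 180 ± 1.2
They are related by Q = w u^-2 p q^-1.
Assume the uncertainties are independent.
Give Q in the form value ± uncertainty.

Since Q is a product/quotient, work with relative uncertainties:
  (1·δw/w)² = (1×0.0559)² = 0.00313;  (-2·δu/u)² = (-2×0.0303)² = 0.00368;  (1·δp/p)² = (1×0.0744)² = 0.00554;  (-1·δq/q)² = (-1×0.00667)² = 4.44e-05
δQ/Q = √(0.0124) = 0.111
Q = 2.08e-05, so δQ = 0.111 × 2.08e-05 = 2.31e-06.

(2.08 ± 0.231) × 10^-5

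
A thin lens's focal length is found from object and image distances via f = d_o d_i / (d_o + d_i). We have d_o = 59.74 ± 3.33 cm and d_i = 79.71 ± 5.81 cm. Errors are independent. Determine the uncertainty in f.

∂f/∂d_o = (d_i/(d_o+d_i))² = 0.327;  ∂f/∂d_i = (d_o/(d_o+d_i))² = 0.184
δf = √((∂f/∂d_o · δd_o)² + (∂f/∂d_i · δd_i)²) = √(1.18 + 1.14) = 1.52 cm

1.52 cm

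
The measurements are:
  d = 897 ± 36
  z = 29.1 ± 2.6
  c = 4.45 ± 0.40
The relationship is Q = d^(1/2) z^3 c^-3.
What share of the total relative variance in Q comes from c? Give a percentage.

50.2%

(δQ/Q)² = (½·δd/d)² + (3·δz/z)² + (-3·δc/c)²
  d term: (0.5×0.0401)² = 0.000403
  z term: (3×0.0893)² = 0.0718
  c term: (-3×0.0899)² = 0.0727
Total = 0.145. Share from c = 0.0727/0.145 = 0.502.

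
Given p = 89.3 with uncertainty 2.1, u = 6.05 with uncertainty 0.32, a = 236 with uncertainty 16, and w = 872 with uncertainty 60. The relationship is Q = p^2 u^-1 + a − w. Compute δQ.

112

Let h = p^2·u^-1 = 1320. δh/h = √((2·δp/p)² + (-1·δu/u)²) = √(0.00221 + 0.00280) = 0.0708, so δh = 93.3.
Q = h + a − w: δQ = √(δh² + δa² + δw²) = √(8700 + 256 + 3600) = 112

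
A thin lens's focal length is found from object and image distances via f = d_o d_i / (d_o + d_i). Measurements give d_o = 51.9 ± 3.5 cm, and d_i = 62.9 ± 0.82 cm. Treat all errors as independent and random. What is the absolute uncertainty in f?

∂f/∂d_o = (d_i/(d_o+d_i))² = 0.300;  ∂f/∂d_i = (d_o/(d_o+d_i))² = 0.204
δf = √((∂f/∂d_o · δd_o)² + (∂f/∂d_i · δd_i)²) = √(1.10 + 0.0281) = 1.06 cm

1.06 cm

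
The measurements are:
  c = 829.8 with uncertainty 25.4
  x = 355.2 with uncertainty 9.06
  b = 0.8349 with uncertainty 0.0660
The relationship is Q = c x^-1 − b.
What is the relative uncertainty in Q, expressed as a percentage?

Let p = c·x^-1 = 2.336. δp/p = √((1·δc/c)² + (-1·δx/x)²) = √(0.000937 + 0.000651) = 0.0398, so δp = 0.0931.
Q = p − b: δQ = √(δp² + δb²) = √(0.00866 + 0.00436) = 0.114
Q = 1.501, so δQ/Q = 0.114/1.501 = 0.0760.

7.60%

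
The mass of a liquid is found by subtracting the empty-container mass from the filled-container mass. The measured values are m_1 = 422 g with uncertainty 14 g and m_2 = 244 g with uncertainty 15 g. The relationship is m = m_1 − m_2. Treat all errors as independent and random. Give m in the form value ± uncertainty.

178 ± 20.5 g

Sums and differences: (δm)² = Σ (cᵢ δxᵢ)².
  (δm_1)² = 196;  (δm_2)² = 225
δm = √(421) = 20.5 g
m = 178 g.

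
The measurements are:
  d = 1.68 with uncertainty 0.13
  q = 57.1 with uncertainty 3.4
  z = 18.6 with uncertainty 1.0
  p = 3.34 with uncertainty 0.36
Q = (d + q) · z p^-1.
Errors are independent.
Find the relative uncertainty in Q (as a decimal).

0.134

Let u = d + q = 58.8. δu = √(δd² + δq²) = √(0.0169 + 11.6) = 3.40, so δu/u = 0.0579.
Q is then a monomial in u, z, p:
δQ/Q = √((δu/u)² + (1·δz/z)² + (-1·δp/p)²) = √(0.00335 + 0.00289 + 0.0116) = 0.134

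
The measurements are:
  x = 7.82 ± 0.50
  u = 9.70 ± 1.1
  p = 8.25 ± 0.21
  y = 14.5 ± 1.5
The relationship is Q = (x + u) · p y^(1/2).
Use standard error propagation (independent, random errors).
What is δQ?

49.5

Let w = x + u = 17.5. δw = √(δx² + δu²) = √(0.250 + 1.21) = 1.21, so δw/w = 0.0690.
Q is then a monomial in w, p, y:
δQ/Q = √((δw/w)² + (1·δp/p)² + (½·δy/y)²) = √(0.00476 + 0.000648 + 0.00268) = 0.0899
Q = 550, so δQ = 0.0899 × 550 = 49.5.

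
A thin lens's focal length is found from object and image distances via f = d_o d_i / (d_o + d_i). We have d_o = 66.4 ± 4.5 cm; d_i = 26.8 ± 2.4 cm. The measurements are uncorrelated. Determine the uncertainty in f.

1.27 cm

∂f/∂d_o = (d_i/(d_o+d_i))² = 0.0827;  ∂f/∂d_i = (d_o/(d_o+d_i))² = 0.508
δf = √((∂f/∂d_o · δd_o)² + (∂f/∂d_i · δd_i)²) = √(0.138 + 1.48) = 1.27 cm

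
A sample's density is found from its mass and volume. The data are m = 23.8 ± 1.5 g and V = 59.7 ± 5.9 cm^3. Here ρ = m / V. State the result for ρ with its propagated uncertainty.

0.399 ± 0.0467 g/cm^3

Each factor contributes (exponent × relative error)² to (δρ/ρ)²:
  (1·δm/m)² = (1×0.0630)² = 0.00397;  (-1·δV/V)² = (-1×0.0988)² = 0.00977
δρ/ρ = √(0.0137) = 0.117
ρ = 0.399 g/cm^3, so δρ = 0.117 × 0.399 = 0.0467 g/cm^3.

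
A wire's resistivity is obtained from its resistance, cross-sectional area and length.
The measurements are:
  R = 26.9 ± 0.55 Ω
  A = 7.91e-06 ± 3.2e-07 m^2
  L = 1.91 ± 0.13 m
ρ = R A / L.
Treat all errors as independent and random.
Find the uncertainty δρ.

9.11e-06 Ω·m

ρ is a product of powers, so relative uncertainties combine in quadrature:
  (1·δR/R)² = (1×0.0204)² = 0.000418;  (1·δA/A)² = (1×0.0405)² = 0.00164;  (-1·δL/L)² = (-1×0.0681)² = 0.00463
δρ/ρ = √(0.00669) = 0.0818
ρ = 0.000111 Ω·m, so δρ = 0.0818 × 0.000111 = 9.11e-06 Ω·m.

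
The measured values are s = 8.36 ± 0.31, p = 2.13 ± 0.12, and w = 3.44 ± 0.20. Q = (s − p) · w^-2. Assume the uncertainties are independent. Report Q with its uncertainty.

0.526 ± 0.0674

Let u = s − p = 6.23. δu = √(δs² + δp²) = √(0.0961 + 0.0144) = 0.332, so δu/u = 0.0534.
Q is then a monomial in u, w:
δQ/Q = √((δu/u)² + (-2·δw/w)²) = √(0.00285 + 0.0135) = 0.128
Q = 0.526, so δQ = 0.128 × 0.526 = 0.0674.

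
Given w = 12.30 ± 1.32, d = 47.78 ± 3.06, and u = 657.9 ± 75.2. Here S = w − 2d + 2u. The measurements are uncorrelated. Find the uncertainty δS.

S is a linear combination, so absolute uncertainties add in quadrature:
  (δw)² = 1.74;  (2·δd)² = 37.5;  (2·δu)² = 22600
δS = √(22700) = 151

151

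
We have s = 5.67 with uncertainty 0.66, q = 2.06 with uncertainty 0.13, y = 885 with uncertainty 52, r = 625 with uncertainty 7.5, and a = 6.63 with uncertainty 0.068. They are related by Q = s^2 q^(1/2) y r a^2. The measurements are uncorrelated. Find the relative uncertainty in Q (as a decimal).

0.243

Each factor contributes (exponent × relative error)² to (δQ/Q)²:
  (2·δs/s)² = (2×0.116)² = 0.0542;  (½·δq/q)² = (0.5×0.0631)² = 0.000996;  (1·δy/y)² = (1×0.0588)² = 0.00345;  (1·δr/r)² = (1×0.0120)² = 0.000144;  (2·δa/a)² = (2×0.0103)² = 0.000421
δQ/Q = √(0.0592) = 0.243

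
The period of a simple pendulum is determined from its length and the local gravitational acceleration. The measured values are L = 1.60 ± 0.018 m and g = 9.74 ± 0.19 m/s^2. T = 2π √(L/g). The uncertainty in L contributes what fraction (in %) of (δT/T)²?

25.0%

(δT/T)² = (½·δL/L)² + (−½·δg/g)²
  L term: (0.5×0.0112)² = 3.16e-05
  g term: (-0.5×0.0195)² = 9.51e-05
Total = 0.000127. Share from L = 3.16e-05/0.000127 = 0.250.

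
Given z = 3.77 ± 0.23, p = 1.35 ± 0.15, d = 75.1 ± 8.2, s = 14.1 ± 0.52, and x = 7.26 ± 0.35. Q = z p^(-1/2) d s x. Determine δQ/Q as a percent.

For a monomial Q ∝ z, p^(-1/2), d, s, x, fractional errors add in quadrature:
  (1·δz/z)² = (1×0.0610)² = 0.00372;  (−½·δp/p)² = (-0.5×0.111)² = 0.00309;  (1·δd/d)² = (1×0.109)² = 0.0119;  (1·δs/s)² = (1×0.0369)² = 0.00136;  (1·δx/x)² = (1×0.0482)² = 0.00232
δQ/Q = √(0.0224) = 0.150

15.0%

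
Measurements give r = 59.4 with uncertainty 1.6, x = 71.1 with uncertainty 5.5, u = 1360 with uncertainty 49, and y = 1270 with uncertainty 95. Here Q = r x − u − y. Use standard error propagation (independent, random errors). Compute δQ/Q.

0.227

Let p = r·x = 4220. δp/p = √((1·δr/r)² + (1·δx/x)²) = √(0.000726 + 0.00598) = 0.0819, so δp = 346.
Q = p − u − y: δQ = √(δp² + δu² + δy²) = √(1.2e+05 + 2400 + 9020) = 362
Q = 1590, so δQ/Q = 362/1590 = 0.227.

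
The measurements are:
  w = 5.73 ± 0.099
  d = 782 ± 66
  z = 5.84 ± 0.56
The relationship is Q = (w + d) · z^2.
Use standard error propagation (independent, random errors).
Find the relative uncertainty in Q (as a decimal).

0.209

Let u = w + d = 788. δu = √(δw² + δd²) = √(0.00980 + 4360) = 66.0, so δu/u = 0.0838.
Q is then a monomial in u, z:
δQ/Q = √((δu/u)² + (2·δz/z)²) = √(0.00702 + 0.0368) = 0.209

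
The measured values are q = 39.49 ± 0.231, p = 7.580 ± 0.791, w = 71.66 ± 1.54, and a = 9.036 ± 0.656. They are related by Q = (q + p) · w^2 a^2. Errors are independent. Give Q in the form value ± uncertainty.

(1.974 ± 0.301) × 10^7

Let u = q + p = 47.07. δu = √(δq² + δp²) = √(0.0534 + 0.626) = 0.824, so δu/u = 0.0175.
Q is then a monomial in u, w, a:
δQ/Q = √((δu/u)² + (2·δw/w)² + (2·δa/a)²) = √(0.000306 + 0.00185 + 0.0211) = 0.152
Q = 1.974e+07, so δQ = 0.152 × 1.974e+07 = 3.01e+06.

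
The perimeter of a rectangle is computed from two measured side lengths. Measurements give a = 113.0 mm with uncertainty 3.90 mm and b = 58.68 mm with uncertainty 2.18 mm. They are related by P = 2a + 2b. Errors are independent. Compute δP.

8.94 mm

Each term contributes (cᵢ δxᵢ)² to (δP)²:
  (2·δa)² = 60.8;  (2·δb)² = 19.0
δP = √(79.8) = 8.94 mm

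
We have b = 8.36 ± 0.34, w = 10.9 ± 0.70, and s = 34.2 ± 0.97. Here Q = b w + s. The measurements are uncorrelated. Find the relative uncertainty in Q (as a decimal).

0.0558

Let p = b·w = 91.1. δp/p = √((1·δb/b)² + (1·δw/w)²) = √(0.00165 + 0.00412) = 0.0760, so δp = 6.93.
Q = p + s: δQ = √(δp² + δs²) = √(48.0 + 0.941) = 6.99
Q = 125, so δQ/Q = 6.99/125 = 0.0558.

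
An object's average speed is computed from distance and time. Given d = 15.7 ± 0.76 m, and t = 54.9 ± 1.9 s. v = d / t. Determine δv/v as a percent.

5.95%

For a monomial v ∝ d, t^-1, fractional errors add in quadrature:
  (1·δd/d)² = (1×0.0484)² = 0.00234;  (-1·δt/t)² = (-1×0.0346)² = 0.00120
δv/v = √(0.00354) = 0.0595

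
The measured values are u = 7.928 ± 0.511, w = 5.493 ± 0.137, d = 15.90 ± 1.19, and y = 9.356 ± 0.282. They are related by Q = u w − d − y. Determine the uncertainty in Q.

Let p = u·w = 43.55. δp/p = √((1·δu/u)² + (1·δw/w)²) = √(0.00415 + 0.000622) = 0.0691, so δp = 3.01.
Q = p − d − y: δQ = √(δp² + δd² + δy²) = √(9.06 + 1.42 + 0.0795) = 3.25

3.25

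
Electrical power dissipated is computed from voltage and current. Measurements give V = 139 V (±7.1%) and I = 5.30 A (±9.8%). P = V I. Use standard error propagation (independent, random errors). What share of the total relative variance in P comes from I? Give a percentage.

(δP/P)² = (1·δV/V)² + (1·δI/I)²
  V term: (1×0.0710)² = 0.00504
  I term: (1×0.0980)² = 0.00960
Total = 0.0146. Share from I = 0.00960/0.0146 = 0.656.

65.6%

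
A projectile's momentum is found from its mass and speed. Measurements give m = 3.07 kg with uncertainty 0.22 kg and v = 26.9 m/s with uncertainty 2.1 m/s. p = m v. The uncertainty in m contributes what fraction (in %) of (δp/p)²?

(δp/p)² = (1·δm/m)² + (1·δv/v)²
  m term: (1×0.0717)² = 0.00514
  v term: (1×0.0781)² = 0.00609
Total = 0.0112. Share from m = 0.00514/0.0112 = 0.457.

45.7%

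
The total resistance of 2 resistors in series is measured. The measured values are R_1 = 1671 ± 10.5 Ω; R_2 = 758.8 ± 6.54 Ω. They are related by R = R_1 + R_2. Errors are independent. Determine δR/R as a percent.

Sums and differences: (δR)² = Σ (cᵢ δxᵢ)².
  (δR_1)² = 110;  (δR_2)² = 42.8
δR = √(153) = 12.4 Ω
R = 2430 Ω, so δR/R = 12.4/2430 = 0.00509.

0.509%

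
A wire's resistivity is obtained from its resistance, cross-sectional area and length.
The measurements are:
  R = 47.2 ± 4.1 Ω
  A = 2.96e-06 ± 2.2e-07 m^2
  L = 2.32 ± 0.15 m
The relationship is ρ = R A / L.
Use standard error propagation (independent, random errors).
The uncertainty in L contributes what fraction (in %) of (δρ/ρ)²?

24.2%

(δρ/ρ)² = (1·δR/R)² + (1·δA/A)² + (-1·δL/L)²
  R term: (1×0.0869)² = 0.00755
  A term: (1×0.0743)² = 0.00552
  L term: (-1×0.0647)² = 0.00418
Total = 0.0172. Share from L = 0.00418/0.0172 = 0.242.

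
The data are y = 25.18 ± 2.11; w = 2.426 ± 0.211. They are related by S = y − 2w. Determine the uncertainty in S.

2.15

Each term contributes (cᵢ δxᵢ)² to (δS)²:
  (δy)² = 4.45;  (2·δw)² = 0.178
δS = √(4.63) = 2.15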